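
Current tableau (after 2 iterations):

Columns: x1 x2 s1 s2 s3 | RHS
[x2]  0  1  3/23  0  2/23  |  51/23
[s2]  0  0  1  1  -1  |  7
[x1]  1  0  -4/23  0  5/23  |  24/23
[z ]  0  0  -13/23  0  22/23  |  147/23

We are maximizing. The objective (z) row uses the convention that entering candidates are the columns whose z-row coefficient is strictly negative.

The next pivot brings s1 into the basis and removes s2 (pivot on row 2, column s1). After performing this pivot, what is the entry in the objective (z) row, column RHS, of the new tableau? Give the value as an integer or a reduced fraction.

238/23

Pivot element is row 2, column s1: 1.
Normalize row 2: new (row 2, RHS) = 7/1 = 7.
z-row ← z-row − (-13/23)·(new row 2): 147/23 − (-13/23)·7 = 238/23.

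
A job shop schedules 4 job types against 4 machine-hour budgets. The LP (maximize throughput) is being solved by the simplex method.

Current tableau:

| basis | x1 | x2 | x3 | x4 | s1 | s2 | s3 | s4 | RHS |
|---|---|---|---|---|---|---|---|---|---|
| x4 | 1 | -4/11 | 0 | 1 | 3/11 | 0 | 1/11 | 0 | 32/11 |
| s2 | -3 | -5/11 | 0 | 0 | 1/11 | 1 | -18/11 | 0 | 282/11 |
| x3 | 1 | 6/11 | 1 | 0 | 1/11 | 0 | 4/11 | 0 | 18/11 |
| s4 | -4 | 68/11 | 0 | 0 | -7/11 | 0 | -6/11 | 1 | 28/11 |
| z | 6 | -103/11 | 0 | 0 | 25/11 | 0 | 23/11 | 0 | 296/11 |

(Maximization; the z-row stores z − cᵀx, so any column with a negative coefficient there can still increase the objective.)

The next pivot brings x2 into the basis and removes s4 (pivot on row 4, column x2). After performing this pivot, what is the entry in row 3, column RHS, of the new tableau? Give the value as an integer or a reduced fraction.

24/17

Pivot element is row 4, column x2: 68/11.
Normalize row 4: new (row 4, RHS) = (28/11)/(68/11) = 7/17.
row 3 ← row 3 − (6/11)·(new row 4): 18/11 − (6/11)·(7/17) = 24/17.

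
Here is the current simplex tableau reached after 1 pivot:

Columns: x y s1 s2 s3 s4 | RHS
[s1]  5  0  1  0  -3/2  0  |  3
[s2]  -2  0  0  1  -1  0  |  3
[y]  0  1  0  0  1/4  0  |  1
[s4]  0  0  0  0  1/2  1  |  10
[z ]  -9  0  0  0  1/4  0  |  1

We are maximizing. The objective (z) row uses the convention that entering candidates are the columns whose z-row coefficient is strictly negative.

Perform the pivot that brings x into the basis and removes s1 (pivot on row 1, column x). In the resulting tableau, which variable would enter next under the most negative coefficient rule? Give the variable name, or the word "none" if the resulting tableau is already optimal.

s3

Pivot element 5. New z-row = old z-row − (-9)·(row 1/5).
Updated z-row coefficients: x: 0, y: 0, s1: 9/5, s2: 0, s3: -49/20, s4: 0.
The most negative is -49/20 in column s3, so s3 would enter next.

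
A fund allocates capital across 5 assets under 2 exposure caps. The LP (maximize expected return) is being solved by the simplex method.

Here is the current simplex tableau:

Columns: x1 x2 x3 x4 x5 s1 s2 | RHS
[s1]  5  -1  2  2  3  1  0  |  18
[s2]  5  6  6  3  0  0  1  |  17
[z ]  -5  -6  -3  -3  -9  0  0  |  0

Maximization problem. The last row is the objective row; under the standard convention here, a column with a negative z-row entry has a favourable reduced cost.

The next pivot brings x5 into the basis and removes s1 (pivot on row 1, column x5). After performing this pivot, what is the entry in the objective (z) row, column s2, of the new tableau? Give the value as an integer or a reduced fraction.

0

Pivot element is row 1, column x5: 3.
Normalize row 1: new (row 1, s2) = 0/3 = 0.
z-row ← z-row − (-9)·(new row 1): 0 − (-9)·0 = 0.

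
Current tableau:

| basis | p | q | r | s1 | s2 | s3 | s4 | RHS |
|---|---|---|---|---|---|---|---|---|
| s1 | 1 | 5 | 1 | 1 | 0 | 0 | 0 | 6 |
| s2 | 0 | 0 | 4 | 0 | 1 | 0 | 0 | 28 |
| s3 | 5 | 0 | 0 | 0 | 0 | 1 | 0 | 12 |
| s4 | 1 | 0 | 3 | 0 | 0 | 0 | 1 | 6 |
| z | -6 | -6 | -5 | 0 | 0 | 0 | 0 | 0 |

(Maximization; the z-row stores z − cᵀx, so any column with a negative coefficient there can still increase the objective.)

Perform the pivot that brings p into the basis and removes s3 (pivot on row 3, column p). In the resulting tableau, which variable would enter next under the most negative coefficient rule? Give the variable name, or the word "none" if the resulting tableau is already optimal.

q

Pivot element 5. New z-row = old z-row − (-6)·(row 3/5).
Updated z-row coefficients: p: 0, q: -6, r: -5, s1: 0, s2: 0, s3: 6/5, s4: 0.
The most negative is -6 in column q, so q would enter next.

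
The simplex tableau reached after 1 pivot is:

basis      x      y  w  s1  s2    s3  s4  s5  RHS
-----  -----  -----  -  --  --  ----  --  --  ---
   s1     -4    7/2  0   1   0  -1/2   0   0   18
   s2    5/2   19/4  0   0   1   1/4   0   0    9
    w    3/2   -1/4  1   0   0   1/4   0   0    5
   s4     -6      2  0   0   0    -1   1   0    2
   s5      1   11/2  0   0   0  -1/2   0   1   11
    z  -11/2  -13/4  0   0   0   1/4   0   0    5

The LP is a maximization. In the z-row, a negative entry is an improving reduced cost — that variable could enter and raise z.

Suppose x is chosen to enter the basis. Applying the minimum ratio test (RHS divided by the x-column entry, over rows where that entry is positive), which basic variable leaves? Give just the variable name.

Ratios: row 1 (s1): entry -4 ≤ 0, skip; row 2 (s2): 9/(5/2) = 18/5; row 3 (w): 5/(3/2) = 10/3; row 4 (s4): entry -6 ≤ 0, skip; row 5 (s5): 11/1 = 11.
Minimum ratio 10/3 is in the w row, so w leaves.

w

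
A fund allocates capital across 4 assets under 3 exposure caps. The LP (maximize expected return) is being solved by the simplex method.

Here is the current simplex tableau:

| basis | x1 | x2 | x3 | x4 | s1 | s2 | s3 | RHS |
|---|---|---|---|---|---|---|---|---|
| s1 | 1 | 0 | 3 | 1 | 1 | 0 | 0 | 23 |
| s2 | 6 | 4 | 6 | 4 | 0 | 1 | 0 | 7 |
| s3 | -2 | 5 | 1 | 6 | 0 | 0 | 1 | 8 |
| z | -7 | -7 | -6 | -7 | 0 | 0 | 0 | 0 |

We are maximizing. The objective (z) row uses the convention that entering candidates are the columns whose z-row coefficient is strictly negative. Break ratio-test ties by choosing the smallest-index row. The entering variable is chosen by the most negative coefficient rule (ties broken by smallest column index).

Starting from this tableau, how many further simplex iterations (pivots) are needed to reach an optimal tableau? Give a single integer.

2

pivot: x1 in, s2 out → z = 49/6
pivot: x2 in, s3 out → z = 455/38
No improving column remains; optimal.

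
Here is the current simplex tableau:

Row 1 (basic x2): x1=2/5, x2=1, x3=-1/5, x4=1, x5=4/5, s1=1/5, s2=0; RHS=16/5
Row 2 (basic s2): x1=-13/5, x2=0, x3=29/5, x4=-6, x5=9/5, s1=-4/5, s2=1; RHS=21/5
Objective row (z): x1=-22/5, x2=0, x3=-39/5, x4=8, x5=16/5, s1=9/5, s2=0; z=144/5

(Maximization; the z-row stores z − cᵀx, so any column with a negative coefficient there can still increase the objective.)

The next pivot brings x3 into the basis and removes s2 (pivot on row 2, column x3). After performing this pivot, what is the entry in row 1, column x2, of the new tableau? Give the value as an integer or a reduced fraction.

1

Pivot element is row 2, column x3: 29/5.
Normalize row 2: new (row 2, x2) = 0/(29/5) = 0.
row 1 ← row 1 − (-1/5)·(new row 2): 1 − (-1/5)·0 = 1.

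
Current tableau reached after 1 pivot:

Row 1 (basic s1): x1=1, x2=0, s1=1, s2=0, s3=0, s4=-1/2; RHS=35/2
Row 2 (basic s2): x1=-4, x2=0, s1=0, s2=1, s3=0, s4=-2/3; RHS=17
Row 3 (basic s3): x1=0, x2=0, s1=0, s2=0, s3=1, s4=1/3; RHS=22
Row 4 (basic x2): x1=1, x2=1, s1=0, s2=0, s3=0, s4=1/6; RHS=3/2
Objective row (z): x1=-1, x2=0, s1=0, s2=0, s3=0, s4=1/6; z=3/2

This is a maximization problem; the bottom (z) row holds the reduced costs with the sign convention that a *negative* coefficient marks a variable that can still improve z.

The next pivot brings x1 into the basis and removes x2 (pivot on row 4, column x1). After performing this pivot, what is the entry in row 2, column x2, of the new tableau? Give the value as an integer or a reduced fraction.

Pivot element is row 4, column x1: 1.
Normalize row 4: new (row 4, x2) = 1/1 = 1.
row 2 ← row 2 − (-4)·(new row 4): 0 − (-4)·1 = 4.

4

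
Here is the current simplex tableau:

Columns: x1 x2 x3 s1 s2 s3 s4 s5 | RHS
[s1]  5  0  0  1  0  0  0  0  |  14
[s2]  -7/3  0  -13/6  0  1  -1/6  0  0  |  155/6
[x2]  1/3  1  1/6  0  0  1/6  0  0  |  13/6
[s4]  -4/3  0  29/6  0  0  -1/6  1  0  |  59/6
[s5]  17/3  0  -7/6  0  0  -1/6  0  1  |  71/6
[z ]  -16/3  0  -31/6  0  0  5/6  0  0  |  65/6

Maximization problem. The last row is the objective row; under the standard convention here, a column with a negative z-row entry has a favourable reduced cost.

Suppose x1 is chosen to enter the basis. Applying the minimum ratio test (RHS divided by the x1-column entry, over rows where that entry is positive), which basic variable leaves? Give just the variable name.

s5

Ratios: row 1 (s1): 14/5 = 14/5; row 2 (s2): entry -7/3 ≤ 0, skip; row 3 (x2): (13/6)/(1/3) = 13/2; row 4 (s4): entry -4/3 ≤ 0, skip; row 5 (s5): (71/6)/(17/3) = 71/34.
Minimum ratio 71/34 is in the s5 row, so s5 leaves.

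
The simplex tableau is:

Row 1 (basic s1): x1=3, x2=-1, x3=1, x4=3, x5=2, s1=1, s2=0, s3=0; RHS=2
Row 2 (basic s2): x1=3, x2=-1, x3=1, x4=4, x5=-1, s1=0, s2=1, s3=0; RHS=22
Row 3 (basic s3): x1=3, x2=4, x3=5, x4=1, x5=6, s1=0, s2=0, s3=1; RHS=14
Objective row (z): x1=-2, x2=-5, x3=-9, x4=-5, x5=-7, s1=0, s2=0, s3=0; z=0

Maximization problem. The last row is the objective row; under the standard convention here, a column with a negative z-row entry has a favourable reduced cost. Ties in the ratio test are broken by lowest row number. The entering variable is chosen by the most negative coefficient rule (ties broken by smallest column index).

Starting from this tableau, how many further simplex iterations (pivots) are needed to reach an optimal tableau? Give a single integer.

pivot: x3 in, s1 out → z = 18
pivot: x2 in, s3 out → z = 218/9
No improving column remains; optimal.

2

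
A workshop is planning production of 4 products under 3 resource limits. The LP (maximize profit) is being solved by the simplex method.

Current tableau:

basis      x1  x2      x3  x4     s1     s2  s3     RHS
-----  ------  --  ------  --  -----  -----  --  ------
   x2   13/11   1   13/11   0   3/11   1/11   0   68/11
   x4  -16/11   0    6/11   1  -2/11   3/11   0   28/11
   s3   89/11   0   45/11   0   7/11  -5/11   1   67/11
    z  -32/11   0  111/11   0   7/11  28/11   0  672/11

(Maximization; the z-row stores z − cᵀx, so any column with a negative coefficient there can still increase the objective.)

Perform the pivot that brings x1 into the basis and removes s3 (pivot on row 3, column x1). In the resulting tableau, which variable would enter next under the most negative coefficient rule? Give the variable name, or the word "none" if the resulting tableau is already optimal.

none

Pivot element 89/11. New z-row = old z-row − (-32/11)·(row 3/(89/11)).
Updated z-row coefficients: x1: 0, x2: 0, x3: 1029/89, x4: 0, s1: 77/89, s2: 212/89, s3: 32/89.
No coefficient is strictly negative; the tableau after this pivot is optimal.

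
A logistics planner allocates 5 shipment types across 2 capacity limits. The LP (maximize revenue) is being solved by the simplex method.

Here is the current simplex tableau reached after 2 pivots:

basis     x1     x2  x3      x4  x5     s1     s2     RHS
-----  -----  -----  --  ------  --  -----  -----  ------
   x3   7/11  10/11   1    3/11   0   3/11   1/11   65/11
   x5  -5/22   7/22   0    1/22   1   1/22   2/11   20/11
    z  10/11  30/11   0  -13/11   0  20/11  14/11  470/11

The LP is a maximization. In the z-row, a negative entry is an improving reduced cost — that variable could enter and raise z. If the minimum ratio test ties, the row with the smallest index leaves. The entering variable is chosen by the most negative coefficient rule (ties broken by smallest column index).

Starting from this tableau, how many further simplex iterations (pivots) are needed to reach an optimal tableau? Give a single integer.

1

pivot: x4 in, x3 out → z = 205/3
No improving column remains; optimal.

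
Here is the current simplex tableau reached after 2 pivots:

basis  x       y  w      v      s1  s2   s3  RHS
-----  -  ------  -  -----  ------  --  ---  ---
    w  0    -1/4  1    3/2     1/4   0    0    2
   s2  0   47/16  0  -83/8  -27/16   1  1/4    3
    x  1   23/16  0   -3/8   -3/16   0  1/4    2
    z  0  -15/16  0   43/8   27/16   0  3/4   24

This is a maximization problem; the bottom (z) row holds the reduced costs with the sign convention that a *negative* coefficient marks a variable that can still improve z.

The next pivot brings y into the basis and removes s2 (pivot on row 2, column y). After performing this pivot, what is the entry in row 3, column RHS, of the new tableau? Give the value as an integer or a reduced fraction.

25/47

Pivot element is row 2, column y: 47/16.
Normalize row 2: new (row 2, RHS) = 3/(47/16) = 48/47.
row 3 ← row 3 − (23/16)·(new row 2): 2 − (23/16)·(48/47) = 25/47.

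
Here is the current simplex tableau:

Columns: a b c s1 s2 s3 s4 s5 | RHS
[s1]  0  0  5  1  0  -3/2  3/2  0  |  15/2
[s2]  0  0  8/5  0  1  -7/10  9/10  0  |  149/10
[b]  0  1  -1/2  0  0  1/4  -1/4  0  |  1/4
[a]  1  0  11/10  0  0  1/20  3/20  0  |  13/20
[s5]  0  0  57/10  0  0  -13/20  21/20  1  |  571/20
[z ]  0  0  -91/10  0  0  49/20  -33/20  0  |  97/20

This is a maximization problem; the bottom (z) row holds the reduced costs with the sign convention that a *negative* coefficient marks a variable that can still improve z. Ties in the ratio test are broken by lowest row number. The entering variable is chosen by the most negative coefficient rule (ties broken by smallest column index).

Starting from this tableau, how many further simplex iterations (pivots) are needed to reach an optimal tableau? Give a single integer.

pivot: c in, a out → z = 225/22
pivot: s4 in, c out → z = 12
No improving column remains; optimal.

2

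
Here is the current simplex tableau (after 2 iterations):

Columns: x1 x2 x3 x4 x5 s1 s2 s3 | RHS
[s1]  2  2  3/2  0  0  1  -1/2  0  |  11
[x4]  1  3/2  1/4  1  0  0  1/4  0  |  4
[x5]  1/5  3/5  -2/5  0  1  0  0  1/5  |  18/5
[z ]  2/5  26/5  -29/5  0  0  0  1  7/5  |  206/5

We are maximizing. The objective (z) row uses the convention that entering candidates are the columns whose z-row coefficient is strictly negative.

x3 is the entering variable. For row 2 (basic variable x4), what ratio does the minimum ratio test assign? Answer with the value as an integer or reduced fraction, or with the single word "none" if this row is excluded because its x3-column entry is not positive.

Ratio = RHS / (x3 entry) = 4 / (1/4) = 16.

16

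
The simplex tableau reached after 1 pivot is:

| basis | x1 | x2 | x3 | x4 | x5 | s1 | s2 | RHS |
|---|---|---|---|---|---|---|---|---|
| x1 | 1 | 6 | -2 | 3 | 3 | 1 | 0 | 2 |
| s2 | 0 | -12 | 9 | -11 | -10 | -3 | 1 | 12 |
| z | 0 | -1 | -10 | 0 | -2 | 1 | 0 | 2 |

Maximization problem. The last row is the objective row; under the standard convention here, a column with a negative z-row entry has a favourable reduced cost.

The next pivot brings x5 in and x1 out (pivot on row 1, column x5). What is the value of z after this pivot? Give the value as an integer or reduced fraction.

10/3

Minimum ratio for x5: 2/3 = 2/3.
z changes by −(z-row coeff of x5)·ratio = −(-2)·(2/3) = 4/3.
New z = 2 + (4/3) = 10/3.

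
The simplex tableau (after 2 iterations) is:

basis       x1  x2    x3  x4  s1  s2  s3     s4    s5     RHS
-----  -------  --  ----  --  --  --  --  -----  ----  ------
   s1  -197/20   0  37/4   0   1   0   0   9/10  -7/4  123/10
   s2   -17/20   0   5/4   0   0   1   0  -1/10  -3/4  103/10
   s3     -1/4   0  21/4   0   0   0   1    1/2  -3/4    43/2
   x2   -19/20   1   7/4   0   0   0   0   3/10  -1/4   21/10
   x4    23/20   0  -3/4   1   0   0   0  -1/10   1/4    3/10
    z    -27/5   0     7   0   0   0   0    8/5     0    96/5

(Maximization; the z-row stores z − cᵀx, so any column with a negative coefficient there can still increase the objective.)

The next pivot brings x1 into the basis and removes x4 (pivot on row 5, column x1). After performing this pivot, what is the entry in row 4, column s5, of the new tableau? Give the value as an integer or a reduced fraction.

-1/23

Pivot element is row 5, column x1: 23/20.
Normalize row 5: new (row 5, s5) = (1/4)/(23/20) = 5/23.
row 4 ← row 4 − (-19/20)·(new row 5): -1/4 − (-19/20)·(5/23) = -1/23.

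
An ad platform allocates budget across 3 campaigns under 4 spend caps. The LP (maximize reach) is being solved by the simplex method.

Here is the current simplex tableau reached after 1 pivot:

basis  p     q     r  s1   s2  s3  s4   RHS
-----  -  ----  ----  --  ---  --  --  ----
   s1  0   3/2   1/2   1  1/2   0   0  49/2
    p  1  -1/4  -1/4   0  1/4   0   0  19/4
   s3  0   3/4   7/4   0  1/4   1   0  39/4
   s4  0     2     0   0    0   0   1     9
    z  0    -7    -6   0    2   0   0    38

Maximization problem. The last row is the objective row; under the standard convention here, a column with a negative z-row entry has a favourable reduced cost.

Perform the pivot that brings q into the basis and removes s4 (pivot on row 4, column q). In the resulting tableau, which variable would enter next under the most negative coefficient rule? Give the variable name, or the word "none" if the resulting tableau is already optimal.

r

Pivot element 2. New z-row = old z-row − (-7)·(row 4/2).
Updated z-row coefficients: p: 0, q: 0, r: -6, s1: 0, s2: 2, s3: 0, s4: 7/2.
The most negative is -6 in column r, so r would enter next.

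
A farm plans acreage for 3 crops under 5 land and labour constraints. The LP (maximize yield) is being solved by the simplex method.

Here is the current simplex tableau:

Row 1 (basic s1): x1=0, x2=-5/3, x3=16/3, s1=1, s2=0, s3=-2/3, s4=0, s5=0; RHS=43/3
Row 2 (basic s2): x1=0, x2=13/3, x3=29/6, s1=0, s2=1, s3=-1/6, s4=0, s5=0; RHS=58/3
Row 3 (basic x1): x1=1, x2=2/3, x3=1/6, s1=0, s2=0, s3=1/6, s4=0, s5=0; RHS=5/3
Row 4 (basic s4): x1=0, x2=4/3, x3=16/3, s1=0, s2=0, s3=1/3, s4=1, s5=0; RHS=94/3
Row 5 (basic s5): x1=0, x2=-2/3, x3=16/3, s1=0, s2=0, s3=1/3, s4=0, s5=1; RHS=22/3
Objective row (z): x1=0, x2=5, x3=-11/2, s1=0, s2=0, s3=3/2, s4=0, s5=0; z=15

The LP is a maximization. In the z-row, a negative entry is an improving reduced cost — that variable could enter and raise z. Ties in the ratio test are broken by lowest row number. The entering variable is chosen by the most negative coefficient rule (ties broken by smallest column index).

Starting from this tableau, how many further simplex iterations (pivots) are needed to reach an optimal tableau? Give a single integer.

1

pivot: x3 in, s5 out → z = 361/16
No improving column remains; optimal.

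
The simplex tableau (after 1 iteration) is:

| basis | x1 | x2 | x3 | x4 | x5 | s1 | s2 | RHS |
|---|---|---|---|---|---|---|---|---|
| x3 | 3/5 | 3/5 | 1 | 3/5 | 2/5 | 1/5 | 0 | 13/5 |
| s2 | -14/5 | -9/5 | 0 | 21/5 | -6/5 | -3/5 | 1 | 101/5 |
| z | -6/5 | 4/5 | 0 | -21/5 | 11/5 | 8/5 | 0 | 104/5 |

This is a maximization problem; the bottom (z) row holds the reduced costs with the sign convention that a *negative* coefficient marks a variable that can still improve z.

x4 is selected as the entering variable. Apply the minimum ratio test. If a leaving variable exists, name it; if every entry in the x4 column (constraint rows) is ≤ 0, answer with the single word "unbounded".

x3

Ratios: row 1 (x3): (13/5)/(3/5) = 13/3; row 2 (s2): (101/5)/(21/5) = 101/21.
Minimum ratio is in the x3 row, so x3 leaves.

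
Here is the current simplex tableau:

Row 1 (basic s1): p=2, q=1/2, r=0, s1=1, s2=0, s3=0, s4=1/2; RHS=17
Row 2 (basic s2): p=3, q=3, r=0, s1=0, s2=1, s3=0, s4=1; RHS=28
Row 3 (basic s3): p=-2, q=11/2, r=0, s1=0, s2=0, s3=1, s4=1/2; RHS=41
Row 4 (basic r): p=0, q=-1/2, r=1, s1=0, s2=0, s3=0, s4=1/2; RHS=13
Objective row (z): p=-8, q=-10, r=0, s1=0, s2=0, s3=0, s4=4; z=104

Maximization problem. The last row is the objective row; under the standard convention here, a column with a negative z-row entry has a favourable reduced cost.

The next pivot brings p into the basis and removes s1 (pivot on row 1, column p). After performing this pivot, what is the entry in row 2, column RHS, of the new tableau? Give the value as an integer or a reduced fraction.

5/2

Pivot element is row 1, column p: 2.
Normalize row 1: new (row 1, RHS) = 17/2 = 17/2.
row 2 ← row 2 − 3·(new row 1): 28 − 3·(17/2) = 5/2.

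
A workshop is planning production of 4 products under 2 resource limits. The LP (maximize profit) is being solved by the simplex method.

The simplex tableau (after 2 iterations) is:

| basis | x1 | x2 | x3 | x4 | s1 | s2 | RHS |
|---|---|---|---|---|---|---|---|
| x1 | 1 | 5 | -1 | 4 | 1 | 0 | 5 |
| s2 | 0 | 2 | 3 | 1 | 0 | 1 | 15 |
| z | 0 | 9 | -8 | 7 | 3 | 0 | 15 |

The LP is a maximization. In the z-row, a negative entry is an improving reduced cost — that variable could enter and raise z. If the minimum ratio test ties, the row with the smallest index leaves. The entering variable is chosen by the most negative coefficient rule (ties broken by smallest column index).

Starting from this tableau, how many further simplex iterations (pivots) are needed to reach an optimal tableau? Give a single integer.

pivot: x3 in, s2 out → z = 55
No improving column remains; optimal.

1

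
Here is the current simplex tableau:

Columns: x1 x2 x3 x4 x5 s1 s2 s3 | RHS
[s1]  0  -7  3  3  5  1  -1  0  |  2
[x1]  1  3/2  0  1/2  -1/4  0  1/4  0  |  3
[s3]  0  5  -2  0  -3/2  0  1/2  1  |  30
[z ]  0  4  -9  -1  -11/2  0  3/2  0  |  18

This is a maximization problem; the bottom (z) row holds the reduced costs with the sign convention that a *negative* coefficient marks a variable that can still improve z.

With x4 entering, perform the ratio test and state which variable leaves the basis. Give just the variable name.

Ratios: row 1 (s1): 2/3 = 2/3; row 2 (x1): 3/(1/2) = 6; row 3 (s3): entry 0 ≤ 0, skip.
Minimum ratio 2/3 is in the s1 row, so s1 leaves.

s1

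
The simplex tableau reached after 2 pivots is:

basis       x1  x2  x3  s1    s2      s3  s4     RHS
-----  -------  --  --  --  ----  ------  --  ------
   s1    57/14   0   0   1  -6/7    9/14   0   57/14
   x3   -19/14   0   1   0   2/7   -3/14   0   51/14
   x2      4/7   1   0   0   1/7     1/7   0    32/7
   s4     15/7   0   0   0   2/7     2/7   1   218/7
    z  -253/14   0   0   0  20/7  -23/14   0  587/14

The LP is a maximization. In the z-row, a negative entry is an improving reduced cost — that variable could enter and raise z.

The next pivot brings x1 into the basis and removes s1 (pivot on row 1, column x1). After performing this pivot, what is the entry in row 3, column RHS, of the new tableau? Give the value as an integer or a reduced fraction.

Pivot element is row 1, column x1: 57/14.
Normalize row 1: new (row 1, RHS) = (57/14)/(57/14) = 1.
row 3 ← row 3 − (4/7)·(new row 1): 32/7 − (4/7)·1 = 4.

4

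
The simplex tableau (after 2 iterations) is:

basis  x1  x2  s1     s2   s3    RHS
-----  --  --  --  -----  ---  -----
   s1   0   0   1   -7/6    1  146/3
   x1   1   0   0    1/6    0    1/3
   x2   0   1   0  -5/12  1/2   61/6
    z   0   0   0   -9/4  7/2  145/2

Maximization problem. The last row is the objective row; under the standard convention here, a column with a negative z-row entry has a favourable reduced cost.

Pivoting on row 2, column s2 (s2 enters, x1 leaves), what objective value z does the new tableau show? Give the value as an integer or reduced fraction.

Minimum ratio for s2: (1/3)/(1/6) = 2.
z changes by −(z-row coeff of s2)·ratio = −(-9/4)·2 = 9/2.
New z = 145/2 + (9/2) = 77.

77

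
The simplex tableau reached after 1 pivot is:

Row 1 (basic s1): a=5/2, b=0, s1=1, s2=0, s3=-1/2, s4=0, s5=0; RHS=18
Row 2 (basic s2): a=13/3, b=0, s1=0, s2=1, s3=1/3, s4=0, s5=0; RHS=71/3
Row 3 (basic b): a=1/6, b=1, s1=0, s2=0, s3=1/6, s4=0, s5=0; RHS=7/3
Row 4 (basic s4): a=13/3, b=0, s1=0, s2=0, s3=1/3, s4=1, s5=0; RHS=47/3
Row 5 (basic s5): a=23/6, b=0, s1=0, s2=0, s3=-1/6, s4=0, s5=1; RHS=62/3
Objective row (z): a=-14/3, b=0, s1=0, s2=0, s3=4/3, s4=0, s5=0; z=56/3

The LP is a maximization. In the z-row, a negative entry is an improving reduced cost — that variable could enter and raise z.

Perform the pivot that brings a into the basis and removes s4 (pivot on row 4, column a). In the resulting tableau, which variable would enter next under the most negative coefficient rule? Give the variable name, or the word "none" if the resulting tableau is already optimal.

none

Pivot element 13/3. New z-row = old z-row − (-14/3)·(row 4/(13/3)).
Updated z-row coefficients: a: 0, b: 0, s1: 0, s2: 0, s3: 22/13, s4: 14/13, s5: 0.
No coefficient is strictly negative; the tableau after this pivot is optimal.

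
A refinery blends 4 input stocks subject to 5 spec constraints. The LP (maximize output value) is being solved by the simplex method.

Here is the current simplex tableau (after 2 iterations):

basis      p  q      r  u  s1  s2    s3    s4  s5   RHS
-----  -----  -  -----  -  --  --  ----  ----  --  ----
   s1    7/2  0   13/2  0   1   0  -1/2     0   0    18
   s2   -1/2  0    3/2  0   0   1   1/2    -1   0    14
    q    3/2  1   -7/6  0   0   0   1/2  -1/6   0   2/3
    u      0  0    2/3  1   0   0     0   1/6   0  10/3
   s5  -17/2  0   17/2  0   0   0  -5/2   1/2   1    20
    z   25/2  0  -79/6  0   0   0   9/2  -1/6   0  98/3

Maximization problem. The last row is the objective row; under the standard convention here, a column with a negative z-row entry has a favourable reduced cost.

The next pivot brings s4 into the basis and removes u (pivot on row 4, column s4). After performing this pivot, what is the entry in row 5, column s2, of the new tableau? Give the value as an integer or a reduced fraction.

Pivot element is row 4, column s4: 1/6.
Normalize row 4: new (row 4, s2) = 0/(1/6) = 0.
row 5 ← row 5 − (1/2)·(new row 4): 0 − (1/2)·0 = 0.

0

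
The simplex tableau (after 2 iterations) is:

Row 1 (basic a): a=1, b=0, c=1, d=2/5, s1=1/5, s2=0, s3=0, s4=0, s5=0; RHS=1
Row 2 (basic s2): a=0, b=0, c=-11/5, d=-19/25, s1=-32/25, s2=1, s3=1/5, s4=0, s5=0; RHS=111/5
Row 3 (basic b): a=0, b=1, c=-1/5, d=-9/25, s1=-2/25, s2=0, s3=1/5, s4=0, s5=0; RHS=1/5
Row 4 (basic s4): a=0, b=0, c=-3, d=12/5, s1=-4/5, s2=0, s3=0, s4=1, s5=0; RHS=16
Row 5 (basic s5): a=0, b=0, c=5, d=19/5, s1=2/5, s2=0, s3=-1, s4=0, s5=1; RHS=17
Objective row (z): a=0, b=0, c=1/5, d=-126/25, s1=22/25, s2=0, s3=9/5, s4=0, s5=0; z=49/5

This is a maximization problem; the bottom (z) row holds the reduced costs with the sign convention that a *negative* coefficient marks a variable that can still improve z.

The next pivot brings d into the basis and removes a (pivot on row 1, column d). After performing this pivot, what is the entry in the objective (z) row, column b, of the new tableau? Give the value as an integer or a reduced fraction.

Pivot element is row 1, column d: 2/5.
Normalize row 1: new (row 1, b) = 0/(2/5) = 0.
z-row ← z-row − (-126/25)·(new row 1): 0 − (-126/25)·0 = 0.

0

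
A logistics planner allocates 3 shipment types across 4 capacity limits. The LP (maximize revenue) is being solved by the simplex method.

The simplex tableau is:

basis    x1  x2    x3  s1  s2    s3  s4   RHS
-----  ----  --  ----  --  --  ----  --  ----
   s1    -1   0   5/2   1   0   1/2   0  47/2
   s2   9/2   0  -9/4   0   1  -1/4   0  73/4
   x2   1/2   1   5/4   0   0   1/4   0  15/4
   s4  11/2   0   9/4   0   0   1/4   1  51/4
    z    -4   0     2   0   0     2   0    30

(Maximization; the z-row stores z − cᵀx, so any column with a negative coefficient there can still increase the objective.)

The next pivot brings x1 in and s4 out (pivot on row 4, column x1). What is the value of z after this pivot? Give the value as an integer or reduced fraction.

432/11

Minimum ratio for x1: (51/4)/(11/2) = 51/22.
z changes by −(z-row coeff of x1)·ratio = −(-4)·(51/22) = 102/11.
New z = 30 + (102/11) = 432/11.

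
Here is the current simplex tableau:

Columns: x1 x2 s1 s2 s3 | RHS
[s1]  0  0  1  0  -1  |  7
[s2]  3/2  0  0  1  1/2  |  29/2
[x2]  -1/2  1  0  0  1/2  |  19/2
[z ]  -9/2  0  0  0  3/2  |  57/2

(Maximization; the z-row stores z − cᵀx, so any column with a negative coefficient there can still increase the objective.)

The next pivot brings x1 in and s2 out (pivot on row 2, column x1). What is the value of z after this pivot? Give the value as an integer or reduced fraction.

72

Minimum ratio for x1: (29/2)/(3/2) = 29/3.
z changes by −(z-row coeff of x1)·ratio = −(-9/2)·(29/3) = 87/2.
New z = 57/2 + (87/2) = 72.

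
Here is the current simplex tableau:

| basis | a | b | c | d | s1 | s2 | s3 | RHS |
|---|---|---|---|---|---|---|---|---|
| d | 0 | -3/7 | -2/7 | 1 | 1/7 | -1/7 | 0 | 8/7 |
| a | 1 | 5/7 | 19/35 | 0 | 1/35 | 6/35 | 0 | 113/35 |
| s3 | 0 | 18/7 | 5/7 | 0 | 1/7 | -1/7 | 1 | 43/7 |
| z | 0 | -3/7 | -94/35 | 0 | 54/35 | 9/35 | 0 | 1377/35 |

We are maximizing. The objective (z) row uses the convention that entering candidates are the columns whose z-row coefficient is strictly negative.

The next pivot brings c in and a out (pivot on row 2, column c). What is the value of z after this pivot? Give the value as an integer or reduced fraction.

Minimum ratio for c: (113/35)/(19/35) = 113/19.
z changes by −(z-row coeff of c)·ratio = −(-94/35)·(113/19) = 10622/665.
New z = 1377/35 + (10622/665) = 1051/19.

1051/19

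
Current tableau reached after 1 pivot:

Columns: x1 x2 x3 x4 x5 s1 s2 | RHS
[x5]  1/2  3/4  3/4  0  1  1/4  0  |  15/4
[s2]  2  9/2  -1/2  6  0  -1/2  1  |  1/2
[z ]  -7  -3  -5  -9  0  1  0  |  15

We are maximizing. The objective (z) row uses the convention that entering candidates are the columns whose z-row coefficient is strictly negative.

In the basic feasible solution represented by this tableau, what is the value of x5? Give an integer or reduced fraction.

x5 is basic (row 1); its value is the RHS of that row: 15/4.

15/4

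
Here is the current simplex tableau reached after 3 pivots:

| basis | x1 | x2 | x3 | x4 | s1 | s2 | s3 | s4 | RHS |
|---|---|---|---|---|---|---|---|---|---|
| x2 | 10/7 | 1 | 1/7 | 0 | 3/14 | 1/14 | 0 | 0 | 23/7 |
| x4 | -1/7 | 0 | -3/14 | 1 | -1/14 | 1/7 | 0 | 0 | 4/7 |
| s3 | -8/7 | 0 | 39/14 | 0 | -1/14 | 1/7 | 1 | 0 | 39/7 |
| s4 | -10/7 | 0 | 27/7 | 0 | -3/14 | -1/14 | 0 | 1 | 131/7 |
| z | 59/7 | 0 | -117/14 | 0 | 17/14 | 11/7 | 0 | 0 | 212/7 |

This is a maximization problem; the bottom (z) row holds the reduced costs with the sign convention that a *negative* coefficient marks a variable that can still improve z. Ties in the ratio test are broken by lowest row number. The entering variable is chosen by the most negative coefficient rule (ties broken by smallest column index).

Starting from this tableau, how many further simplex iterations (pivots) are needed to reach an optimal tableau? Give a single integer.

1

pivot: x3 in, s3 out → z = 47
No improving column remains; optimal.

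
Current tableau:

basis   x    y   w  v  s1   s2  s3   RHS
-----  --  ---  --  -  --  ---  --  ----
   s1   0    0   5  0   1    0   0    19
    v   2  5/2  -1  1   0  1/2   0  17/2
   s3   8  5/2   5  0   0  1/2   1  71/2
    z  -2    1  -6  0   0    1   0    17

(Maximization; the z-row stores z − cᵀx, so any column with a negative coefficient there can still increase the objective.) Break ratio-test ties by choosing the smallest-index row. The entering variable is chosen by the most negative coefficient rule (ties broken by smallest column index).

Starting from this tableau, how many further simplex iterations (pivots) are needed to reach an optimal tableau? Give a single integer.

2

pivot: w in, s1 out → z = 199/5
pivot: x in, s3 out → z = 1757/40
No improving column remains; optimal.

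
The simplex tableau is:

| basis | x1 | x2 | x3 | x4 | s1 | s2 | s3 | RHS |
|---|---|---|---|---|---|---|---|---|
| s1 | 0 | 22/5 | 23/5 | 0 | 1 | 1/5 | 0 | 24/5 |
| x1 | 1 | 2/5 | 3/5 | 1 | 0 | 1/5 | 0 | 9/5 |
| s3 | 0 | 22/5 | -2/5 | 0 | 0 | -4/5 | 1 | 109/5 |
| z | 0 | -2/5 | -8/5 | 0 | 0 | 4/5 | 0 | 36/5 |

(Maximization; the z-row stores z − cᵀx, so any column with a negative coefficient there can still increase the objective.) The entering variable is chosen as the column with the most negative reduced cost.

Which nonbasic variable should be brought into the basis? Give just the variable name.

Objective-row coefficients: x1: 0, x2: -2/5, x3: -8/5, x4: 0, s1: 0, s2: 4/5, s3: 0.
The most negative is -8/5 in column x3, so x3 enters.

x3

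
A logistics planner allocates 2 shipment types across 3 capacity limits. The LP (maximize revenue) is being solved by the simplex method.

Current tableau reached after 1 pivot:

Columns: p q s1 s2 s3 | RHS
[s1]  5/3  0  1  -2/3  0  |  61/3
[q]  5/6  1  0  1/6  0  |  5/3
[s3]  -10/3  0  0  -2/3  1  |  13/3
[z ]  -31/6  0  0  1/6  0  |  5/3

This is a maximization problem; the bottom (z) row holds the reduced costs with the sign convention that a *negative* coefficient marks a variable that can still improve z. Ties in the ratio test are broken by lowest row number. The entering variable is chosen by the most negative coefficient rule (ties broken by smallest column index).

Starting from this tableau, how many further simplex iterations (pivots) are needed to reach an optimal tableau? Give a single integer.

pivot: p in, q out → z = 12
No improving column remains; optimal.

1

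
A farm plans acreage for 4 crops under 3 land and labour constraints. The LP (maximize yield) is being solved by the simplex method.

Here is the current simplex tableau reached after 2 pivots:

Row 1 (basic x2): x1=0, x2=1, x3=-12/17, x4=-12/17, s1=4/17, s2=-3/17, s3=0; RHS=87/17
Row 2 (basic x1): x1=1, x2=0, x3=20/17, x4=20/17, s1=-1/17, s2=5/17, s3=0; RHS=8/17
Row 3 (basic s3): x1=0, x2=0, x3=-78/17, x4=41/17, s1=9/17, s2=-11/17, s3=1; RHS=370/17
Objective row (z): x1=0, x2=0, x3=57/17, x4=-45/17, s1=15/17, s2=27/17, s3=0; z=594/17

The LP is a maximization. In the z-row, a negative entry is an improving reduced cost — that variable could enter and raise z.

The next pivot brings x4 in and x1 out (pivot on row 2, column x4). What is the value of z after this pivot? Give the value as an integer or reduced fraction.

36

Minimum ratio for x4: (8/17)/(20/17) = 2/5.
z changes by −(z-row coeff of x4)·ratio = −(-45/17)·(2/5) = 18/17.
New z = 594/17 + (18/17) = 36.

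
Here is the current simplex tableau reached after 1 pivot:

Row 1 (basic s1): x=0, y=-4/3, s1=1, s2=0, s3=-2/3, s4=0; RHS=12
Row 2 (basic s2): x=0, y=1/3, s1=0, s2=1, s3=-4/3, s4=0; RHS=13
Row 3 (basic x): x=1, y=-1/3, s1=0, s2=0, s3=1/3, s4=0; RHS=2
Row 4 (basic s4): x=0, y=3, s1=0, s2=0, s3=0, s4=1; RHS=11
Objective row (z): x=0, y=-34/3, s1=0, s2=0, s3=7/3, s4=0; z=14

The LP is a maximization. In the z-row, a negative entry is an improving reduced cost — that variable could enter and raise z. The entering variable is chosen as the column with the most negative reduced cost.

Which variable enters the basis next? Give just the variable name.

y

Objective-row coefficients: x: 0, y: -34/3, s1: 0, s2: 0, s3: 7/3, s4: 0.
The most negative is -34/3 in column y, so y enters.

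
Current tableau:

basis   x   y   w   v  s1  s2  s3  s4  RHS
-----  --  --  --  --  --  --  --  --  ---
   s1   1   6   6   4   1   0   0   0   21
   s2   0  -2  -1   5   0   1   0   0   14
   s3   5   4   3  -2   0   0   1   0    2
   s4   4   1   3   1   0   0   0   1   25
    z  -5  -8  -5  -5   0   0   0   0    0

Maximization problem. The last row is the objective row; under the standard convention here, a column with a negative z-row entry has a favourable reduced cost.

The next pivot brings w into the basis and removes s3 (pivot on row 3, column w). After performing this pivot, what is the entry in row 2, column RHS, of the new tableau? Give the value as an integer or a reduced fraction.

44/3

Pivot element is row 3, column w: 3.
Normalize row 3: new (row 3, RHS) = 2/3 = 2/3.
row 2 ← row 2 − (-1)·(new row 3): 14 − (-1)·(2/3) = 44/3.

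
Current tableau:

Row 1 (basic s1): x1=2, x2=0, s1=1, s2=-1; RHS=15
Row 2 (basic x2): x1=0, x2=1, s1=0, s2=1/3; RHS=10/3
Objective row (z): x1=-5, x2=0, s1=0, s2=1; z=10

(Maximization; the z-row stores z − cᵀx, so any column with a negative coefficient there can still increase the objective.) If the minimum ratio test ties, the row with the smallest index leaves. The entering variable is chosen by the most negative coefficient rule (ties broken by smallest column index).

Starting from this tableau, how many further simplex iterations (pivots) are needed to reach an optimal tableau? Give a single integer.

pivot: x1 in, s1 out → z = 95/2
pivot: s2 in, x2 out → z = 125/2
No improving column remains; optimal.

2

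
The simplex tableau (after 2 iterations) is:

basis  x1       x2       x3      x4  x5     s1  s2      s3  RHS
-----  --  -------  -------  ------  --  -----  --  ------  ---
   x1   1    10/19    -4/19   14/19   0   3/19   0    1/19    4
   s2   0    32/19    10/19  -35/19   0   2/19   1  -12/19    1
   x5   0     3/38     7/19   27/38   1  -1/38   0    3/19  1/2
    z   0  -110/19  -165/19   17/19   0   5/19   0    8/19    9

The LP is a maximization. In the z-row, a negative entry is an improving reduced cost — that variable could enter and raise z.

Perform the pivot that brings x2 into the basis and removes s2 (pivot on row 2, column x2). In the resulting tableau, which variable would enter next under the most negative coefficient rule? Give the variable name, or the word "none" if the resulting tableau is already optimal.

Pivot element 32/19. New z-row = old z-row − (-110/19)·(row 2/(32/19)).
Updated z-row coefficients: x1: 0, x2: 0, x3: -55/8, x4: -87/16, x5: 0, s1: 5/8, s2: 55/16, s3: -7/4.
The most negative is -55/8 in column x3, so x3 would enter next.

x3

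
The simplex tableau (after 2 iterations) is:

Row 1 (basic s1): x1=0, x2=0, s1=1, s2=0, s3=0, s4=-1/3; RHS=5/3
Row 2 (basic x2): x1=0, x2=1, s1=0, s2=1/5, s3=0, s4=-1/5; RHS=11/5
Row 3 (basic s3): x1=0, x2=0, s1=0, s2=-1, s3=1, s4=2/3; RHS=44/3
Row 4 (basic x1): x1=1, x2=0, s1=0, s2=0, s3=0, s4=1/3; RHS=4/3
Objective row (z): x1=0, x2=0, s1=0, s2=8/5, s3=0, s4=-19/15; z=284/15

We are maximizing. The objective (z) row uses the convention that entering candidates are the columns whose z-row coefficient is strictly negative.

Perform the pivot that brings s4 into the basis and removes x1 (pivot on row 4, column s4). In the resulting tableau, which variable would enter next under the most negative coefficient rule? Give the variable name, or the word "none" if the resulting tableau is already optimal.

none

Pivot element 1/3. New z-row = old z-row − (-19/15)·(row 4/(1/3)).
Updated z-row coefficients: x1: 19/5, x2: 0, s1: 0, s2: 8/5, s3: 0, s4: 0.
No coefficient is strictly negative; the tableau after this pivot is optimal.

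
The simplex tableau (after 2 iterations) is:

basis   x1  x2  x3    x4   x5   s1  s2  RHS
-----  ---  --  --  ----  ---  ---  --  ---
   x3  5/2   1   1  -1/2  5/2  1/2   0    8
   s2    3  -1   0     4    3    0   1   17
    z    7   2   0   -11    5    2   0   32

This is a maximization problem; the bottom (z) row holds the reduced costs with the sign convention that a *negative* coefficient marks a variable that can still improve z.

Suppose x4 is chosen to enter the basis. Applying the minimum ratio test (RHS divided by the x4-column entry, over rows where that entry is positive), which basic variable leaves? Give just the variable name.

Ratios: row 1 (x3): entry -1/2 ≤ 0, skip; row 2 (s2): 17/4 = 17/4.
Minimum ratio 17/4 is in the s2 row, so s2 leaves.

s2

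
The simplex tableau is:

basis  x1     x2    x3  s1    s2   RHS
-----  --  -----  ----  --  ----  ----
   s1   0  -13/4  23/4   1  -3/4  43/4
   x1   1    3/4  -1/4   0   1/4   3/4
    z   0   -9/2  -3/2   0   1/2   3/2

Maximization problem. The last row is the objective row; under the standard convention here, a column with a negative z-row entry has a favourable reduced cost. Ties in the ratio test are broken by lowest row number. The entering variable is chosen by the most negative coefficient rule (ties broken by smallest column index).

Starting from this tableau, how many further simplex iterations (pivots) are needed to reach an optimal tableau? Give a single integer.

pivot: x2 in, x1 out → z = 6
pivot: x3 in, s1 out → z = 15
No improving column remains; optimal.

2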